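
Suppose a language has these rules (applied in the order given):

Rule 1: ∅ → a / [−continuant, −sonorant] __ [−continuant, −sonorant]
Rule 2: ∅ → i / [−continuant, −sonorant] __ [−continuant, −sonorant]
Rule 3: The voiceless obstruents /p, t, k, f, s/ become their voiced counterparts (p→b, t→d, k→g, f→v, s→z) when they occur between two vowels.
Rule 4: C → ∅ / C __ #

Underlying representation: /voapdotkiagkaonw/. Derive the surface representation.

voabadodagiagagaon

Rule 1 (stop-cluster a-epenthesis): /p/ and /d/ form a stop–stop cluster, so [a] is inserted between them. /t/ and /k/ form a stop–stop cluster, so [a] is inserted between them. /g/ and /k/ form a stop–stop cluster, so [a] is inserted between them. /voapdotkiagkaonw/ → voapadotakiagakaonw.
Rule 2 (stop-cluster i-epenthesis): no segment meets the environment; /voapadotakiagakaonw/ is unchanged.
Rule 3 (intervocalic voicing): /p/ is a voiceless obstruent between vowels /a/ and /a/, so it voices to [b]. /t/ is a voiceless obstruent between vowels /o/ and /a/, so it voices to [d]. /k/ is a voiceless obstruent between vowels /a/ and /i/, so it voices to [g]. /k/ is a voiceless obstruent between vowels /a/ and /a/, so it voices to [g]. /voapadotakiagakaonw/ → voabadodagiagagaonw.
Rule 4 (final cluster simplification): /w/ is the second consonant of a word-final cluster /nw/, so it deletes. /voabadodagiagagaonw/ → voabadodagiagagaon.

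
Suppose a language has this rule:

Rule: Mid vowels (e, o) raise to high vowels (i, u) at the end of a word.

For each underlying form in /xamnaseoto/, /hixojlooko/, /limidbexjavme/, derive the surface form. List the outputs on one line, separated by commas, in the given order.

/xamnaseoto/: /o/ is a mid vowel in word-final position, so it raises to [u]. → [xamnaseotu].
/hixojlooko/: /o/ is a mid vowel in word-final position, so it raises to [u]. → [hixojlooku].
/limidbexjavme/: /e/ is a mid vowel in word-final position, so it raises to [i]. → [limidbexjavmi].

xamnaseotu, hixojlooku, limidbexjavmi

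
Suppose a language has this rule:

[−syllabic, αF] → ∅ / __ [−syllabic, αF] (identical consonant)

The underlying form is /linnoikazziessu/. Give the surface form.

linoikaziesu

/nn/ is a geminate; the first /n/ deletes.
/zz/ is a geminate; the first /z/ deletes.
/ss/ is a geminate; the first /s/ deletes.
Surface form: [linoikaziesu].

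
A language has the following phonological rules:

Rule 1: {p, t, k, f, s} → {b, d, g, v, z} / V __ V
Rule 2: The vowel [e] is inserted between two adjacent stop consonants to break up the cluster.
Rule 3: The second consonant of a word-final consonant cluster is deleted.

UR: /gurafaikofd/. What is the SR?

Rule 1 (intervocalic voicing): /f/ is a voiceless obstruent between vowels /a/ and /a/, so it voices to [v]. /k/ is a voiceless obstruent between vowels /i/ and /o/, so it voices to [g]. /gurafaikofd/ → guravaigofd.
Rule 2 (stop-cluster e-epenthesis): no segment meets the environment; /guravaigofd/ is unchanged.
Rule 3 (final cluster simplification): /d/ is the second consonant of a word-final cluster /fd/, so it deletes. /guravaigofd/ → guravaigof.

guravaigof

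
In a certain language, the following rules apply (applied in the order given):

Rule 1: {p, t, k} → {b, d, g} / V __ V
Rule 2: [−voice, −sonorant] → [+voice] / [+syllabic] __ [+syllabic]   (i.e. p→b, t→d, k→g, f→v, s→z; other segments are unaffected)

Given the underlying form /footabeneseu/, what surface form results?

foodabenezeu

Rule 1 (intervocalic voicing): /t/ is a voiceless stop between vowels /o/ and /a/, so it voices to [d]. /footabeneseu/ → foodabeneseu.
Rule 2 (intervocalic voicing): /s/ is a voiceless obstruent between vowels /e/ and /e/, so it voices to [z]. /foodabeneseu/ → foodabenezeu.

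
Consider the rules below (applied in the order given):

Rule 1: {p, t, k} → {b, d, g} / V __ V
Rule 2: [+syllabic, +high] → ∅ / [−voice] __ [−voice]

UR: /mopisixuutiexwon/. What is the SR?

mobisxuudiexwon

Rule 1 (intervocalic voicing): /p/ is a voiceless stop between vowels /o/ and /i/, so it voices to [b]. /t/ is a voiceless stop between vowels /u/ and /i/, so it voices to [d]. /mopisixuutiexwon/ → mobisixuudiexwon.
Rule 2 (high vowel syncope): /i/ is a high vowel flanked by voiceless consonants /s/ and /x/, so it deletes. /mobisixuudiexwon/ → mobisxuudiexwon.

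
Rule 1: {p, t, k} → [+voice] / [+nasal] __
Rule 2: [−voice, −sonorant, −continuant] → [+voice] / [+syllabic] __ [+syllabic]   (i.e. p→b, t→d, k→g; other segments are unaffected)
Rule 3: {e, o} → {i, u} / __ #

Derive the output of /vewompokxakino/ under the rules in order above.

Rule 1 (post-nasal voicing): /p/ is a voiceless stop immediately after the nasal /m/, so it voices to [b]. /vewompokxakino/ → vewombokxakino.
Rule 2 (intervocalic voicing): /k/ is a voiceless stop between vowels /a/ and /i/, so it voices to [g]. /vewombokxakino/ → vewombokxagino.
Rule 3 (final vowel raising): /o/ is a mid vowel in word-final position, so it raises to [u]. /vewombokxagino/ → vewombokxaginu.

vewombokxaginu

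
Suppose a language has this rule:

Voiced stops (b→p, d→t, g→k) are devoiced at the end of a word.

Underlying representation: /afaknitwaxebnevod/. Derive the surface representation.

afaknitwaxebnevot

Scanning /afaknitwaxebnevod/: /b/ at position 12 is not in the conditioning environment; /d/ is a voiced stop in word-final position, so it devoices to [t].
Result: [afaknitwaxebnevot].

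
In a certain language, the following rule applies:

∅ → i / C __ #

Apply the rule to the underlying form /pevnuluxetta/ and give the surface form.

pevnuluxetta

No segment of /pevnuluxetta/ meets the structural description of the rule, so the form surfaces unchanged.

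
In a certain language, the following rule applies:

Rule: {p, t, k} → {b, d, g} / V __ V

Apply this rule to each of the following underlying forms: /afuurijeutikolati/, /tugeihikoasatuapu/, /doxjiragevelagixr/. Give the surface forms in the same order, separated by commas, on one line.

/afuurijeutikolati/: /t/ is a voiceless stop between vowels /u/ and /i/, so it voices to [d]. /k/ is a voiceless stop between vowels /i/ and /o/, so it voices to [g]. /t/ is a voiceless stop between vowels /a/ and /i/, so it voices to [d]. → [afuurijeudigoladi].
/tugeihikoasatuapu/: /k/ is a voiceless stop between vowels /i/ and /o/, so it voices to [g]. /t/ is a voiceless stop between vowels /a/ and /u/, so it voices to [d]. /p/ is a voiceless stop between vowels /a/ and /u/, so it voices to [b]. → [tugeihigoasaduabu].
/doxjiragevelagixr/: the rule's environment is not met; surfaces unchanged as [doxjiragevelagixr].

afuurijeudigoladi, tugeihigoasaduabu, doxjiragevelagixr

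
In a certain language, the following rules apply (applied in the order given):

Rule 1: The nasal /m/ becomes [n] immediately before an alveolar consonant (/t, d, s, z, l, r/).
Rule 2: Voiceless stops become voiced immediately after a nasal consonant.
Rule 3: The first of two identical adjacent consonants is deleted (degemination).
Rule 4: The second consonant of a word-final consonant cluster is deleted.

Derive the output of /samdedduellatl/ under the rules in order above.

Rule 1 (nasal place assimilation): /m/ precedes the alveolar consonant /d/, so it assimilates in place to [n]. /samdedduellatl/ → sandedduellatl.
Rule 2 (post-nasal voicing): no segment meets the environment; /sandedduellatl/ is unchanged.
Rule 3 (degemination): /dd/ is a geminate; the first /d/ deletes. /ll/ is a geminate; the first /l/ deletes. /sandedduellatl/ → sandeduelatl.
Rule 4 (final cluster simplification): /l/ is the second consonant of a word-final cluster /tl/, so it deletes. /sandeduelatl/ → sandeduelat.

sandeduelat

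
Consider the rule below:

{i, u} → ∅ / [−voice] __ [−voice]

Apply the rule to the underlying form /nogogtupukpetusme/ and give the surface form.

/u/ is a high vowel flanked by voiceless consonants /t/ and /p/, so it deletes.
/u/ is a high vowel flanked by voiceless consonants /p/ and /k/, so it deletes.
/u/ is a high vowel flanked by voiceless consonants /t/ and /s/, so it deletes.
Surface form: [nogogtpkpetsme].

nogogtpkpetsme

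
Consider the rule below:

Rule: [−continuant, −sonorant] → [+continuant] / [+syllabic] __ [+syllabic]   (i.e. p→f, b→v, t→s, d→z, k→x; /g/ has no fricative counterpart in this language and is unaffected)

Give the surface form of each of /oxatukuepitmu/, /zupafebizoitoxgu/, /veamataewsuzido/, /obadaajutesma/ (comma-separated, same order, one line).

/oxatukuepitmu/: /t/ is a stop between vowels /a/ and /u/, so it spirantizes to the fricative [s]. /k/ is a stop between vowels /u/ and /u/, so it spirantizes to the fricative [x]. /p/ is a stop between vowels /e/ and /i/, so it spirantizes to the fricative [f]. → [oxasuxuefitmu].
/zupafebizoitoxgu/: /p/ is a stop between vowels /u/ and /a/, so it spirantizes to the fricative [f]. /b/ is a stop between vowels /e/ and /i/, so it spirantizes to the fricative [v]. /t/ is a stop between vowels /i/ and /o/, so it spirantizes to the fricative [s]. → [zufafevizoisoxgu].
/veamataewsuzido/: /t/ is a stop between vowels /a/ and /a/, so it spirantizes to the fricative [s]. /d/ is a stop between vowels /i/ and /o/, so it spirantizes to the fricative [z]. → [veamasaewsuzizo].
/obadaajutesma/: /b/ is a stop between vowels /o/ and /a/, so it spirantizes to the fricative [v]. /d/ is a stop between vowels /a/ and /a/, so it spirantizes to the fricative [z]. /t/ is a stop between vowels /u/ and /e/, so it spirantizes to the fricative [s]. → [ovazaajusesma].

oxasuxuefitmu, zufafevizoisoxgu, veamasaewsuzizo, ovazaajusesma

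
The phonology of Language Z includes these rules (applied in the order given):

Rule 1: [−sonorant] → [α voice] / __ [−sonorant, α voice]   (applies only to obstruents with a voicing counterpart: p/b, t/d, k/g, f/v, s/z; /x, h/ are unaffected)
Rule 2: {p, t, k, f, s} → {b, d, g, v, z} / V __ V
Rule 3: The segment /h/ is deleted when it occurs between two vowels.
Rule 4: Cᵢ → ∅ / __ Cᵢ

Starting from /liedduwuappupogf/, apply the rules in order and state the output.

lieduwuapubokf

Rule 1 (regressive voicing assimilation): /g/ precedes the voiceless obstruent /f/, so it devoices to [k] by assimilation. /liedduwuappupogf/ → liedduwuappupokf.
Rule 2 (intervocalic voicing): /p/ is a voiceless obstruent between vowels /u/ and /o/, so it voices to [b]. /liedduwuappupokf/ → liedduwuappubokf.
Rule 3 (intervocalic h-deletion): no segment meets the environment; /liedduwuappubokf/ is unchanged.
Rule 4 (degemination): /dd/ is a geminate; the first /d/ deletes. /pp/ is a geminate; the first /p/ deletes. /liedduwuappubokf/ → lieduwuapubokf.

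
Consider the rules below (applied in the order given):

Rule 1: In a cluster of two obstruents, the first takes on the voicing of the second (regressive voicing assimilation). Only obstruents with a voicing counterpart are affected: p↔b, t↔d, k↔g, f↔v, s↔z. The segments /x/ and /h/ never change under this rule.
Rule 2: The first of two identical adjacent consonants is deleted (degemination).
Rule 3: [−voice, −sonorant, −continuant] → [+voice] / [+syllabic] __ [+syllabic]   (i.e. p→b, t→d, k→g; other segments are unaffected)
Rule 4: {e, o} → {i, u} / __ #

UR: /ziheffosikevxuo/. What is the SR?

zihefosigefxuu

Rule 1 (regressive voicing assimilation): /v/ precedes the voiceless obstruent /x/, so it devoices to [f] by assimilation. /ziheffosikevxuo/ → ziheffosikefxuo.
Rule 2 (degemination): /ff/ is a geminate; the first /f/ deletes. /ziheffosikefxuo/ → zihefosikefxuo.
Rule 3 (intervocalic voicing): /k/ is a voiceless stop between vowels /i/ and /e/, so it voices to [g]. /zihefosikefxuo/ → zihefosigefxuo.
Rule 4 (final vowel raising): /o/ is a mid vowel in word-final position, so it raises to [u]. /zihefosigefxuo/ → zihefosigefxuu.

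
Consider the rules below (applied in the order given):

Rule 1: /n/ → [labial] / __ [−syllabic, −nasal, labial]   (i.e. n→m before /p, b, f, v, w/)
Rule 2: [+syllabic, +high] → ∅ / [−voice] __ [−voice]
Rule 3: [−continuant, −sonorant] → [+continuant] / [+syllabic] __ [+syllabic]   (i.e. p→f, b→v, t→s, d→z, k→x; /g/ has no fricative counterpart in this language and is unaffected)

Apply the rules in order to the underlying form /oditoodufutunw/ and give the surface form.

ozisoozuftumw

Rule 1 (nasal place assimilation): /n/ precedes the labial consonant /w/, so it assimilates in place to [m]. /oditoodufutunw/ → oditoodufutumw.
Rule 2 (high vowel syncope): /u/ is a high vowel flanked by voiceless consonants /f/ and /t/, so it deletes. /oditoodufutumw/ → oditooduftumw.
Rule 3 (intervocalic spirantization): /d/ is a stop between vowels /o/ and /i/, so it spirantizes to the fricative [z]. /t/ is a stop between vowels /i/ and /o/, so it spirantizes to the fricative [s]. /d/ is a stop between vowels /o/ and /u/, so it spirantizes to the fricative [z]. /oditooduftumw/ → ozisoozuftumw.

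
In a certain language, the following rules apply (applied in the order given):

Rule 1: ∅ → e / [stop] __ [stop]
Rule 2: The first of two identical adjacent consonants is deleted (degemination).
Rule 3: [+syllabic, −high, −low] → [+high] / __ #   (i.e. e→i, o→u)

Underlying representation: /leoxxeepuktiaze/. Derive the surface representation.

Rule 1 (stop-cluster e-epenthesis): /k/ and /t/ form a stop–stop cluster, so [e] is inserted between them. /leoxxeepuktiaze/ → leoxxeepuketiaze.
Rule 2 (degemination): /xx/ is a geminate; the first /x/ deletes. /leoxxeepuketiaze/ → leoxeepuketiaze.
Rule 3 (final vowel raising): /e/ is a mid vowel in word-final position, so it raises to [i]. /leoxeepuketiaze/ → leoxeepuketiazi.

leoxeepuketiazi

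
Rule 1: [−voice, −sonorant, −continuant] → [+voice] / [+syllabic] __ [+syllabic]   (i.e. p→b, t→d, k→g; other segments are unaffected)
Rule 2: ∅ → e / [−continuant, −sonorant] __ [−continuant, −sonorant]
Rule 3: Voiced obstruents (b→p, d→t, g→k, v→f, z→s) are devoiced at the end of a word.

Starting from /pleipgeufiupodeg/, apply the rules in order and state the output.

pleipegeufiubodek

Rule 1 (intervocalic voicing): /p/ is a voiceless stop between vowels /u/ and /o/, so it voices to [b]. /pleipgeufiupodeg/ → pleipgeufiubodeg.
Rule 2 (stop-cluster e-epenthesis): /p/ and /g/ form a stop–stop cluster, so [e] is inserted between them. /pleipgeufiubodeg/ → pleipegeufiubodeg.
Rule 3 (final devoicing): /g/ is a voiced obstruent in word-final position, so it devoices to [k]. /pleipegeufiubodeg/ → pleipegeufiubodek.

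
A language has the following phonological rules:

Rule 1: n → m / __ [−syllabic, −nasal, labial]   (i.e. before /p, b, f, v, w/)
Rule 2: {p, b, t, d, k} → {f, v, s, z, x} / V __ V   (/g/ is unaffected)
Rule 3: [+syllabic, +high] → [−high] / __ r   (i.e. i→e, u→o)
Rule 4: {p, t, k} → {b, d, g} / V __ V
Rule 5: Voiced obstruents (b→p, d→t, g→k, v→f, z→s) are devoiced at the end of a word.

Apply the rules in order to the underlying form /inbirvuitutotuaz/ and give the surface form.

Rule 1 (nasal place assimilation): /n/ precedes the labial consonant /b/, so it assimilates in place to [m]. /inbirvuitutotuaz/ → imbirvuitutotuaz.
Rule 2 (intervocalic spirantization): /t/ is a stop between vowels /i/ and /u/, so it spirantizes to the fricative [s]. /t/ is a stop between vowels /u/ and /o/, so it spirantizes to the fricative [s]. /t/ is a stop between vowels /o/ and /u/, so it spirantizes to the fricative [s]. /imbirvuitutotuaz/ → imbirvuisusosuaz.
Rule 3 (pre-rhotic lowering): /i/ is a high vowel immediately before /r/, so it lowers to [e]. /imbirvuisusosuaz/ → imbervuisusosuaz.
Rule 4 (intervocalic voicing): no segment meets the environment; /imbervuisusosuaz/ is unchanged.
Rule 5 (final devoicing): /z/ is a voiced obstruent in word-final position, so it devoices to [s]. /imbervuisusosuaz/ → imbervuisusosuas.

imbervuisusosuas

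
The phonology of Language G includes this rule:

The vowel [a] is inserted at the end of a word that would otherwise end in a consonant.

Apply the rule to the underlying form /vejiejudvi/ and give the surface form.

No segment of /vejiejudvi/ meets the structural description of the rule, so the form surfaces unchanged.

vejiejudvi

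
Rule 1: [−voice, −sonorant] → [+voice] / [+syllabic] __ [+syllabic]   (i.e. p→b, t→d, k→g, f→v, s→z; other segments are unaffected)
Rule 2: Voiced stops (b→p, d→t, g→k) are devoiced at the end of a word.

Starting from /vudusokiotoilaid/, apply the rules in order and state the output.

vuduzogiodoilait

Rule 1 (intervocalic voicing): /s/ is a voiceless obstruent between vowels /u/ and /o/, so it voices to [z]. /k/ is a voiceless obstruent between vowels /o/ and /i/, so it voices to [g]. /t/ is a voiceless obstruent between vowels /o/ and /o/, so it voices to [d]. /vudusokiotoilaid/ → vuduzogiodoilaid.
Rule 2 (final devoicing): /d/ is a voiced stop in word-final position, so it devoices to [t]. /vuduzogiodoilaid/ → vuduzogiodoilait.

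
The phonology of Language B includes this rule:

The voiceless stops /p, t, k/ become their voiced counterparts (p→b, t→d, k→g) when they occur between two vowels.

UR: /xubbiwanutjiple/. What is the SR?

No segment of /xubbiwanutjiple/ meets the structural description of the rule, so the form surfaces unchanged.

xubbiwanutjiple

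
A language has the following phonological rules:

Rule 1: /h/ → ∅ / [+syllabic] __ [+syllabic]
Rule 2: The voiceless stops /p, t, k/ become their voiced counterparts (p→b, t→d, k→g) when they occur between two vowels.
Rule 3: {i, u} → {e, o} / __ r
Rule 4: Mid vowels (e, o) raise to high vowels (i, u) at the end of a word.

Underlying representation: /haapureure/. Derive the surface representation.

haaboreori

Rule 1 (intervocalic h-deletion): no segment meets the environment; /haapureure/ is unchanged.
Rule 2 (intervocalic voicing): /p/ is a voiceless stop between vowels /a/ and /u/, so it voices to [b]. /haapureure/ → haabureure.
Rule 3 (pre-rhotic lowering): /u/ is a high vowel immediately before /r/, so it lowers to [o]. /u/ is a high vowel immediately before /r/, so it lowers to [o]. /haabureure/ → haaboreore.
Rule 4 (final vowel raising): /e/ is a mid vowel in word-final position, so it raises to [i]. /haaboreore/ → haaboreori.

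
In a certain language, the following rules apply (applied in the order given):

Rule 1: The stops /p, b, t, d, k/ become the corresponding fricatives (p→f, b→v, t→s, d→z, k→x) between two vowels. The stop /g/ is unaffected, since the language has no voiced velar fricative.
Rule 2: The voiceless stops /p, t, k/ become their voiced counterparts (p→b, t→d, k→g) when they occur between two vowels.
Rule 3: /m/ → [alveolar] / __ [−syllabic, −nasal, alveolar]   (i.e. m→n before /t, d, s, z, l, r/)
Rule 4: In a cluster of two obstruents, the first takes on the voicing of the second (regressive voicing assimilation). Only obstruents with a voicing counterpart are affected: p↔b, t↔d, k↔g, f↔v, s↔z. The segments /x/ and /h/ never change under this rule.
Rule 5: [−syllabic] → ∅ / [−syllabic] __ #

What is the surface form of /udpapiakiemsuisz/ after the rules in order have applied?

utpafiaxiensuiz

Rule 1 (intervocalic spirantization): /p/ is a stop between vowels /a/ and /i/, so it spirantizes to the fricative [f]. /k/ is a stop between vowels /a/ and /i/, so it spirantizes to the fricative [x]. /udpapiakiemsuisz/ → udpafiaxiemsuisz.
Rule 2 (intervocalic voicing): no segment meets the environment; /udpafiaxiemsuisz/ is unchanged.
Rule 3 (nasal place assimilation): /m/ precedes the alveolar consonant /s/, so it assimilates in place to [n]. /udpafiaxiemsuisz/ → udpafiaxiensuisz.
Rule 4 (regressive voicing assimilation): /d/ precedes the voiceless obstruent /p/, so it devoices to [t] by assimilation. /s/ precedes the voiced obstruent /z/, so it voices to [z] by assimilation. /udpafiaxiensuisz/ → utpafiaxiensuizz.
Rule 5 (final cluster simplification): /z/ is the second consonant of a word-final cluster /zz/, so it deletes. /utpafiaxiensuizz/ → utpafiaxiensuiz.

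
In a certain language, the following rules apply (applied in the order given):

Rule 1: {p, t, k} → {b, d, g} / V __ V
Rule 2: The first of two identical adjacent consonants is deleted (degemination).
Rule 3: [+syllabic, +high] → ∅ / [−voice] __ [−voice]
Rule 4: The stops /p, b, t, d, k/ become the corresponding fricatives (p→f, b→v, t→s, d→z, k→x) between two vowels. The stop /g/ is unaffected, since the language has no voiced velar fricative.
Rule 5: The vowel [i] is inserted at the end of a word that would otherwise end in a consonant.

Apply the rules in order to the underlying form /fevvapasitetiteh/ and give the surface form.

Rule 1 (intervocalic voicing): /p/ is a voiceless stop between vowels /a/ and /a/, so it voices to [b]. /t/ is a voiceless stop between vowels /i/ and /e/, so it voices to [d]. /t/ is a voiceless stop between vowels /e/ and /i/, so it voices to [d]. /t/ is a voiceless stop between vowels /i/ and /e/, so it voices to [d]. /fevvapasitetiteh/ → fevvabasidedideh.
Rule 2 (degemination): /vv/ is a geminate; the first /v/ deletes. /fevvabasidedideh/ → fevabasidedideh.
Rule 3 (high vowel syncope): no segment meets the environment; /fevabasidedideh/ is unchanged.
Rule 4 (intervocalic spirantization): /b/ is a stop between vowels /a/ and /a/, so it spirantizes to the fricative [v]. /d/ is a stop between vowels /i/ and /e/, so it spirantizes to the fricative [z]. /d/ is a stop between vowels /e/ and /i/, so it spirantizes to the fricative [z]. /d/ is a stop between vowels /i/ and /e/, so it spirantizes to the fricative [z]. /fevabasidedideh/ → fevavasizezizeh.
Rule 5 (final i-epenthesis): the form ends in the consonant /h/, so [i] is inserted word-finally. /fevavasizezizeh/ → fevavasizezizehi.

fevavasizezizehi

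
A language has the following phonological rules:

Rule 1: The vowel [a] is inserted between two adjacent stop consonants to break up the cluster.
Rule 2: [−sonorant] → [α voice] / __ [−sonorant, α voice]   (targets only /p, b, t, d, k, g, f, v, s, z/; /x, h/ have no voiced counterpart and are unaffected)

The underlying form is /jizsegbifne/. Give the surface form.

jissegabifne

Rule 1 (stop-cluster a-epenthesis): /g/ and /b/ form a stop–stop cluster, so [a] is inserted between them. /jizsegbifne/ → jizsegabifne.
Rule 2 (regressive voicing assimilation): /z/ precedes the voiceless obstruent /s/, so it devoices to [s] by assimilation. /jizsegabifne/ → jissegabifne.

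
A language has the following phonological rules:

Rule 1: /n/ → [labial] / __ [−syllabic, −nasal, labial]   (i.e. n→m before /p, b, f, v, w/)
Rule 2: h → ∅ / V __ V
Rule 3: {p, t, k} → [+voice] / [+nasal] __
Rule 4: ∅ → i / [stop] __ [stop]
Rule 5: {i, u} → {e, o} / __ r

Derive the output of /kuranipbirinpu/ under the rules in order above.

koranipiberimbu

Rule 1 (nasal place assimilation): /n/ precedes the labial consonant /p/, so it assimilates in place to [m]. /kuranipbirinpu/ → kuranipbirimpu.
Rule 2 (intervocalic h-deletion): no segment meets the environment; /kuranipbirimpu/ is unchanged.
Rule 3 (post-nasal voicing): /p/ is a voiceless stop immediately after the nasal /m/, so it voices to [b]. /kuranipbirimpu/ → kuranipbirimbu.
Rule 4 (stop-cluster i-epenthesis): /p/ and /b/ form a stop–stop cluster, so [i] is inserted between them. /kuranipbirimbu/ → kuranipibirimbu.
Rule 5 (pre-rhotic lowering): /u/ is a high vowel immediately before /r/, so it lowers to [o]. /i/ is a high vowel immediately before /r/, so it lowers to [e]. /kuranipibirimbu/ → koranipiberimbu.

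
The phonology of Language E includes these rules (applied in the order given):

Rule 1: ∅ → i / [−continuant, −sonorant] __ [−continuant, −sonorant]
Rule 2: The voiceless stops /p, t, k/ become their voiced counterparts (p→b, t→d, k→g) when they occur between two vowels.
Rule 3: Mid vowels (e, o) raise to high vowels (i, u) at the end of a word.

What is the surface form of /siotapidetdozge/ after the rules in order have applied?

Rule 1 (stop-cluster i-epenthesis): /t/ and /d/ form a stop–stop cluster, so [i] is inserted between them. /siotapidetdozge/ → siotapidetidozge.
Rule 2 (intervocalic voicing): /t/ is a voiceless stop between vowels /o/ and /a/, so it voices to [d]. /p/ is a voiceless stop between vowels /a/ and /i/, so it voices to [b]. /t/ is a voiceless stop between vowels /e/ and /i/, so it voices to [d]. /siotapidetidozge/ → siodabidedidozge.
Rule 3 (final vowel raising): /e/ is a mid vowel in word-final position, so it raises to [i]. /siodabidedidozge/ → siodabidedidozgi.

siodabidedidozgi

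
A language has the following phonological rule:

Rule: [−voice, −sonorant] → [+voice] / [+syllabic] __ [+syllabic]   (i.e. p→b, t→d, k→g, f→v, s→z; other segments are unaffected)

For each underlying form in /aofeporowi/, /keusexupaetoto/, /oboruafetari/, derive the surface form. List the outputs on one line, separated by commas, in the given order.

/aofeporowi/: /f/ is a voiceless obstruent between vowels /o/ and /e/, so it voices to [v]. /p/ is a voiceless obstruent between vowels /e/ and /o/, so it voices to [b]. → [aoveborowi].
/keusexupaetoto/: /s/ is a voiceless obstruent between vowels /u/ and /e/, so it voices to [z]. /p/ is a voiceless obstruent between vowels /u/ and /a/, so it voices to [b]. /t/ is a voiceless obstruent between vowels /e/ and /o/, so it voices to [d]. /t/ is a voiceless obstruent between vowels /o/ and /o/, so it voices to [d]. → [keuzexubaedodo].
/oboruafetari/: /f/ is a voiceless obstruent between vowels /a/ and /e/, so it voices to [v]. /t/ is a voiceless obstruent between vowels /e/ and /a/, so it voices to [d]. → [oboruavedari].

aoveborowi, keuzexubaedodo, oboruavedari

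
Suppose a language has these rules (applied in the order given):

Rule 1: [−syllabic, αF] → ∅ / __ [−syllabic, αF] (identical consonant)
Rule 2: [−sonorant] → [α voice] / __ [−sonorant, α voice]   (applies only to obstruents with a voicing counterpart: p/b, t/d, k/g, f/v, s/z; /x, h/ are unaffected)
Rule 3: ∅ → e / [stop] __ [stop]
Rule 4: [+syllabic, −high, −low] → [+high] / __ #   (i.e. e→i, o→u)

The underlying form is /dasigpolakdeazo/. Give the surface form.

dasikepolagedeazu

Rule 1 (degemination): no segment meets the environment; /dasigpolakdeazo/ is unchanged.
Rule 2 (regressive voicing assimilation): /g/ precedes the voiceless obstruent /p/, so it devoices to [k] by assimilation. /k/ precedes the voiced obstruent /d/, so it voices to [g] by assimilation. /dasigpolakdeazo/ → dasikpolagdeazo.
Rule 3 (stop-cluster e-epenthesis): /k/ and /p/ form a stop–stop cluster, so [e] is inserted between them. /g/ and /d/ form a stop–stop cluster, so [e] is inserted between them. /dasikpolagdeazo/ → dasikepolagedeazo.
Rule 4 (final vowel raising): /o/ is a mid vowel in word-final position, so it raises to [u]. /dasikepolagedeazo/ → dasikepolagedeazu.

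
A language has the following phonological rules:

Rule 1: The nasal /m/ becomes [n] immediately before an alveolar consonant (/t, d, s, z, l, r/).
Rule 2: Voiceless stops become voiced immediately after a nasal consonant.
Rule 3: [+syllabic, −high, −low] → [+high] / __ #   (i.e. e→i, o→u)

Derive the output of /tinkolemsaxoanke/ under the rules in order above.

Rule 1 (nasal place assimilation): /m/ precedes the alveolar consonant /s/, so it assimilates in place to [n]. /tinkolemsaxoanke/ → tinkolensaxoanke.
Rule 2 (post-nasal voicing): /k/ is a voiceless stop immediately after the nasal /n/, so it voices to [g]. /k/ is a voiceless stop immediately after the nasal /n/, so it voices to [g]. /tinkolensaxoanke/ → tingolensaxoange.
Rule 3 (final vowel raising): /e/ is a mid vowel in word-final position, so it raises to [i]. /tingolensaxoange/ → tingolensaxoangi.

tingolensaxoangi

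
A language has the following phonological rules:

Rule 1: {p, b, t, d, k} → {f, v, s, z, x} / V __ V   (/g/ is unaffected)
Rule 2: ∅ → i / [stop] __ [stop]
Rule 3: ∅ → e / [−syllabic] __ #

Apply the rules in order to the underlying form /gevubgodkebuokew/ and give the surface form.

gevubigodikevuoxewe

Rule 1 (intervocalic spirantization): /b/ is a stop between vowels /e/ and /u/, so it spirantizes to the fricative [v]. /k/ is a stop between vowels /o/ and /e/, so it spirantizes to the fricative [x]. /gevubgodkebuokew/ → gevubgodkevuoxew.
Rule 2 (stop-cluster i-epenthesis): /b/ and /g/ form a stop–stop cluster, so [i] is inserted between them. /d/ and /k/ form a stop–stop cluster, so [i] is inserted between them. /gevubgodkevuoxew/ → gevubigodikevuoxew.
Rule 3 (final e-epenthesis): the form ends in the consonant /w/, so [e] is inserted word-finally. /gevubigodikevuoxew/ → gevubigodikevuoxewe.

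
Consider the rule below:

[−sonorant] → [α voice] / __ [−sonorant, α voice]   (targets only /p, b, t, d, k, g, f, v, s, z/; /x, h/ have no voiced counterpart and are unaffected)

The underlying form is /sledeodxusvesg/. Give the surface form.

/d/ precedes the voiceless obstruent /x/, so it devoices to [t] by assimilation.
/s/ precedes the voiced obstruent /v/, so it voices to [z] by assimilation.
/s/ precedes the voiced obstruent /g/, so it voices to [z] by assimilation.
The other instances of /s/, /d/, /v/, /g/ do not occur in the required environment and remain unchanged.
Surface form: [sledeotxuzvezg].

sledeotxuzvezg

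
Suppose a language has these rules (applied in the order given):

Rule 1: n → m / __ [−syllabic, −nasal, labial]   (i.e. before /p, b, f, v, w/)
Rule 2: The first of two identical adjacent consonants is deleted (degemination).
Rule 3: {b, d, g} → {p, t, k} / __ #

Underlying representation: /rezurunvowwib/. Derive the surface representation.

rezurumvowip

Rule 1 (nasal place assimilation): /n/ precedes the labial consonant /v/, so it assimilates in place to [m]. /rezurunvowwib/ → rezurumvowwib.
Rule 2 (degemination): /ww/ is a geminate; the first /w/ deletes. /rezurumvowwib/ → rezurumvowib.
Rule 3 (final devoicing): /b/ is a voiced stop in word-final position, so it devoices to [p]. /rezurumvowib/ → rezurumvowip.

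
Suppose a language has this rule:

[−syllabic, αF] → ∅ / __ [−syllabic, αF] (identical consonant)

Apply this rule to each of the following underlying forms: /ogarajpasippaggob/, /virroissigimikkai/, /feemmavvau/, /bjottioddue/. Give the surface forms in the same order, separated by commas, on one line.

/ogarajpasippaggob/: /pp/ is a geminate; the first /p/ deletes. /gg/ is a geminate; the first /g/ deletes. → [ogarajpasipagob].
/virroissigimikkai/: /rr/ is a geminate; the first /r/ deletes. /ss/ is a geminate; the first /s/ deletes. /kk/ is a geminate; the first /k/ deletes. → [viroisigimikai].
/feemmavvau/: /mm/ is a geminate; the first /m/ deletes. /vv/ is a geminate; the first /v/ deletes. → [feemavau].
/bjottioddue/: /tt/ is a geminate; the first /t/ deletes. /dd/ is a geminate; the first /d/ deletes. → [bjotiodue].

ogarajpasipagob, viroisigimikai, feemavau, bjotiodue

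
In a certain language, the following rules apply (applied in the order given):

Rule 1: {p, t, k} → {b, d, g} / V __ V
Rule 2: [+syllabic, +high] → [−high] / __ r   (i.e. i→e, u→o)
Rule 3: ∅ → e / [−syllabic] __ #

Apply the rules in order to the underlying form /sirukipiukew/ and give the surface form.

serugibiugewe

Rule 1 (intervocalic voicing): /k/ is a voiceless stop between vowels /u/ and /i/, so it voices to [g]. /p/ is a voiceless stop between vowels /i/ and /i/, so it voices to [b]. /k/ is a voiceless stop between vowels /u/ and /e/, so it voices to [g]. /sirukipiukew/ → sirugibiugew.
Rule 2 (pre-rhotic lowering): /i/ is a high vowel immediately before /r/, so it lowers to [e]. /sirugibiugew/ → serugibiugew.
Rule 3 (final e-epenthesis): the form ends in the consonant /w/, so [e] is inserted word-finally. /serugibiugew/ → serugibiugewe.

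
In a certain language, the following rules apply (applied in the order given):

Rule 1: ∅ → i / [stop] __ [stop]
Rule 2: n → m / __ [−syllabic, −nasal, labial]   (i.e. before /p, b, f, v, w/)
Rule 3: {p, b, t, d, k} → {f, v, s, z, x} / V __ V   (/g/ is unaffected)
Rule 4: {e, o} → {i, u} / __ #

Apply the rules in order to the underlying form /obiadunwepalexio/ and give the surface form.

oviazumwefalexiu

Rule 1 (stop-cluster i-epenthesis): no segment meets the environment; /obiadunwepalexio/ is unchanged.
Rule 2 (nasal place assimilation): /n/ precedes the labial consonant /w/, so it assimilates in place to [m]. /obiadunwepalexio/ → obiadumwepalexio.
Rule 3 (intervocalic spirantization): /b/ is a stop between vowels /o/ and /i/, so it spirantizes to the fricative [v]. /d/ is a stop between vowels /a/ and /u/, so it spirantizes to the fricative [z]. /p/ is a stop between vowels /e/ and /a/, so it spirantizes to the fricative [f]. /obiadumwepalexio/ → oviazumwefalexio.
Rule 4 (final vowel raising): /o/ is a mid vowel in word-final position, so it raises to [u]. /oviazumwefalexio/ → oviazumwefalexiu.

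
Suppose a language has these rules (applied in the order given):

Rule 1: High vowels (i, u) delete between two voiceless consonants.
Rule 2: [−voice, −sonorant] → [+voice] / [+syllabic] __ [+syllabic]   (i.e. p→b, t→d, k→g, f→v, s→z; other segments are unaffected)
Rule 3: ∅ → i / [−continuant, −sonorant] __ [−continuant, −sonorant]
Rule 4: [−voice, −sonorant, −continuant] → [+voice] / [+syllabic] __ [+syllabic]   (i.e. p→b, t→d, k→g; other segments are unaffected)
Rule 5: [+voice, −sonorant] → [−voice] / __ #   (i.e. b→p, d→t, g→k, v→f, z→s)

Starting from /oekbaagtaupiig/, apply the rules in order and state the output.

Rule 1 (high vowel syncope): no segment meets the environment; /oekbaagtaupiig/ is unchanged.
Rule 2 (intervocalic voicing): /p/ is a voiceless obstruent between vowels /u/ and /i/, so it voices to [b]. /oekbaagtaupiig/ → oekbaagtaubiig.
Rule 3 (stop-cluster i-epenthesis): /k/ and /b/ form a stop–stop cluster, so [i] is inserted between them. /g/ and /t/ form a stop–stop cluster, so [i] is inserted between them. /oekbaagtaubiig/ → oekibaagitaubiig.
Rule 4 (intervocalic voicing): /k/ is a voiceless stop between vowels /e/ and /i/, so it voices to [g]. /t/ is a voiceless stop between vowels /i/ and /a/, so it voices to [d]. /oekibaagitaubiig/ → oegibaagidaubiig.
Rule 5 (final devoicing): /g/ is a voiced obstruent in word-final position, so it devoices to [k]. /oegibaagidaubiig/ → oegibaagidaubiik.

oegibaagidaubiik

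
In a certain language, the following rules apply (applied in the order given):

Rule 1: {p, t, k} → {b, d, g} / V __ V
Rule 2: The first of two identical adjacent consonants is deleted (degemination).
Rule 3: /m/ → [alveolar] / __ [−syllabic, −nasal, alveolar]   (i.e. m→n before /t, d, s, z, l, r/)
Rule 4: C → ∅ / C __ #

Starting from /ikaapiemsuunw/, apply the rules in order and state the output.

igaabiensuun

Rule 1 (intervocalic voicing): /k/ is a voiceless stop between vowels /i/ and /a/, so it voices to [g]. /p/ is a voiceless stop between vowels /a/ and /i/, so it voices to [b]. /ikaapiemsuunw/ → igaabiemsuunw.
Rule 2 (degemination): no segment meets the environment; /igaabiemsuunw/ is unchanged.
Rule 3 (nasal place assimilation): /m/ precedes the alveolar consonant /s/, so it assimilates in place to [n]. /igaabiemsuunw/ → igaabiensuunw.
Rule 4 (final cluster simplification): /w/ is the second consonant of a word-final cluster /nw/, so it deletes. /igaabiensuunw/ → igaabiensuun.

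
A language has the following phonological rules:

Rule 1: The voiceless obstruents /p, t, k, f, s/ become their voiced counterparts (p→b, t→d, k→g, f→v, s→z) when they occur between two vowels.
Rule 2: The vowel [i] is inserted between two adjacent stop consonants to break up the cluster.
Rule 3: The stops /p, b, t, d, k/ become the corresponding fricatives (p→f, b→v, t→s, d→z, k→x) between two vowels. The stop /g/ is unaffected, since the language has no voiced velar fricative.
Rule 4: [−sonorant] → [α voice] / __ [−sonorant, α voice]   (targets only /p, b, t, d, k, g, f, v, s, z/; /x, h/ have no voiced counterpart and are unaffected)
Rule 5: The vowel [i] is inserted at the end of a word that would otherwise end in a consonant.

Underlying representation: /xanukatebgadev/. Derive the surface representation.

xanugazevigazevi

Rule 1 (intervocalic voicing): /k/ is a voiceless obstruent between vowels /u/ and /a/, so it voices to [g]. /t/ is a voiceless obstruent between vowels /a/ and /e/, so it voices to [d]. /xanukatebgadev/ → xanugadebgadev.
Rule 2 (stop-cluster i-epenthesis): /b/ and /g/ form a stop–stop cluster, so [i] is inserted between them. /xanugadebgadev/ → xanugadebigadev.
Rule 3 (intervocalic spirantization): /d/ is a stop between vowels /a/ and /e/, so it spirantizes to the fricative [z]. /b/ is a stop between vowels /e/ and /i/, so it spirantizes to the fricative [v]. /d/ is a stop between vowels /a/ and /e/, so it spirantizes to the fricative [z]. /xanugadebigadev/ → xanugazevigazev.
Rule 4 (regressive voicing assimilation): no segment meets the environment; /xanugazevigazev/ is unchanged.
Rule 5 (final i-epenthesis): the form ends in the consonant /v/, so [i] is inserted word-finally. /xanugazevigazev/ → xanugazevigazevi.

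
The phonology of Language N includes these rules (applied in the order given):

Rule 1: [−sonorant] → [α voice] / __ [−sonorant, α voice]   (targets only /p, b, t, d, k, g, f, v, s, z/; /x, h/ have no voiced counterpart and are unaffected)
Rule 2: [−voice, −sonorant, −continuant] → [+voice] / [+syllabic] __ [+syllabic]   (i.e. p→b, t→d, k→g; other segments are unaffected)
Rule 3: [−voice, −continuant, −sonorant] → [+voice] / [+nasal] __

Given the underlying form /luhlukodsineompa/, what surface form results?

luhlugotsineomba

Rule 1 (regressive voicing assimilation): /d/ precedes the voiceless obstruent /s/, so it devoices to [t] by assimilation. /luhlukodsineompa/ → luhlukotsineompa.
Rule 2 (intervocalic voicing): /k/ is a voiceless stop between vowels /u/ and /o/, so it voices to [g]. /luhlukotsineompa/ → luhlugotsineompa.
Rule 3 (post-nasal voicing): /p/ is a voiceless stop immediately after the nasal /m/, so it voices to [b]. /luhlugotsineompa/ → luhlugotsineomba.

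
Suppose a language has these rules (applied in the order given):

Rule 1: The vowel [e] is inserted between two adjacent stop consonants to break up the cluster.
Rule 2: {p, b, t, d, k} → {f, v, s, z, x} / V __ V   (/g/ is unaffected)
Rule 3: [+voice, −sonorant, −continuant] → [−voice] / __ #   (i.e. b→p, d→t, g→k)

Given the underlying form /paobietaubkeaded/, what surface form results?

Rule 1 (stop-cluster e-epenthesis): /b/ and /k/ form a stop–stop cluster, so [e] is inserted between them. /paobietaubkeaded/ → paobietaubekeaded.
Rule 2 (intervocalic spirantization): /b/ is a stop between vowels /o/ and /i/, so it spirantizes to the fricative [v]. /t/ is a stop between vowels /e/ and /a/, so it spirantizes to the fricative [s]. /b/ is a stop between vowels /u/ and /e/, so it spirantizes to the fricative [v]. /k/ is a stop between vowels /e/ and /e/, so it spirantizes to the fricative [x]. /d/ is a stop between vowels /a/ and /e/, so it spirantizes to the fricative [z]. /paobietaubekeaded/ → paoviesauvexeazed.
Rule 3 (final devoicing): /d/ is a voiced stop in word-final position, so it devoices to [t]. /paoviesauvexeazed/ → paoviesauvexeazet.

paoviesauvexeazet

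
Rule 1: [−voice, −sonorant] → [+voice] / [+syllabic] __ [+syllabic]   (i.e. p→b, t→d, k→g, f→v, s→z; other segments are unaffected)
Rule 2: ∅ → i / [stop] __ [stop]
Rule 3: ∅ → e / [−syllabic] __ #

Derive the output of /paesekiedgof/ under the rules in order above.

paezegiedigofe

Rule 1 (intervocalic voicing): /s/ is a voiceless obstruent between vowels /e/ and /e/, so it voices to [z]. /k/ is a voiceless obstruent between vowels /e/ and /i/, so it voices to [g]. /paesekiedgof/ → paezegiedgof.
Rule 2 (stop-cluster i-epenthesis): /d/ and /g/ form a stop–stop cluster, so [i] is inserted between them. /paezegiedgof/ → paezegiedigof.
Rule 3 (final e-epenthesis): the form ends in the consonant /f/, so [e] is inserted word-finally. /paezegiedigof/ → paezegiedigofe.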